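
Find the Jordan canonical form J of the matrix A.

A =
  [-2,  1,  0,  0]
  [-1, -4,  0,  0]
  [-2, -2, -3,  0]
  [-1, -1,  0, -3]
J_2(-3) ⊕ J_1(-3) ⊕ J_1(-3)

The characteristic polynomial is
  det(x·I − A) = x^4 + 12*x^3 + 54*x^2 + 108*x + 81 = (x + 3)^4

Eigenvalues and multiplicities (the geometric multiplicity of λ is n − rank(A − λI), which equals the number of Jordan blocks for λ):
  λ = -3: algebraic multiplicity = 4, geometric multiplicity = 3

Determining the block sizes for each eigenvalue:
  λ = -3: 3 blocks summing to 4 forces exactly one block of size 2 and the rest size 1 → block sizes [2, 1, 1]

Assembling the blocks gives a Jordan form
J =
  [-3,  1,  0,  0]
  [ 0, -3,  0,  0]
  [ 0,  0, -3,  0]
  [ 0,  0,  0, -3]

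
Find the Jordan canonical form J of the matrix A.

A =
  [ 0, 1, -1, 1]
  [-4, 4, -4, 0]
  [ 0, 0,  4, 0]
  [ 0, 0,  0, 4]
J_2(2) ⊕ J_1(4) ⊕ J_1(4)

The characteristic polynomial is
  det(x·I − A) = x^4 - 12*x^3 + 52*x^2 - 96*x + 64 = (x - 4)^2*(x - 2)^2

Eigenvalues and multiplicities (the geometric multiplicity of λ is n − rank(A − λI), which equals the number of Jordan blocks for λ):
  λ = 2: algebraic multiplicity = 2, geometric multiplicity = 1
  λ = 4: algebraic multiplicity = 2, geometric multiplicity = 2

Determining the block sizes for each eigenvalue:
  λ = 2: one block (gm = 1), so the single block has size am = 2 → block sizes [2]
  λ = 4: gm = am = 2, so every block has size 1 → block sizes [1, 1]

Assembling the blocks gives a Jordan form
J =
  [2, 1, 0, 0]
  [0, 2, 0, 0]
  [0, 0, 4, 0]
  [0, 0, 0, 4]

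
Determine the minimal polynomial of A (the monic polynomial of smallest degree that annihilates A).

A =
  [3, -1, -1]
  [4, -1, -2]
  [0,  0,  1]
x^2 - 2*x + 1

The characteristic polynomial is χ_A(x) = (x - 1)^3, so the eigenvalues are known. The minimal polynomial is
  m_A(x) = Π_λ (x − λ)^{k_λ}
where k_λ is the size of the *largest* Jordan block for λ (equivalently, the smallest k with (A − λI)^k v = 0 for every generalised eigenvector v of λ).

  λ = 1: largest Jordan block has size 2, contributing (x − 1)^2

So m_A(x) = (x - 1)^2 = x^2 - 2*x + 1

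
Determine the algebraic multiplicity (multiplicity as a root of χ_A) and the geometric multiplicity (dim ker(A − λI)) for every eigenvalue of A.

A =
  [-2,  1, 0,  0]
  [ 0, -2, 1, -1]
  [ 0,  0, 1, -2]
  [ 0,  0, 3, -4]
λ = -2: alg = 3, geom = 1; λ = -1: alg = 1, geom = 1

Step 1 — factor the characteristic polynomial to read off the algebraic multiplicities:
  χ_A(x) = (x + 1)*(x + 2)^3

Step 2 — compute geometric multiplicities via the rank-nullity identity g(λ) = n − rank(A − λI):
  rank(A − (-2)·I) = 3, so dim ker(A − (-2)·I) = n − 3 = 1
  rank(A − (-1)·I) = 3, so dim ker(A − (-1)·I) = n − 3 = 1

Summary:
  λ = -2: algebraic multiplicity = 3, geometric multiplicity = 1
  λ = -1: algebraic multiplicity = 1, geometric multiplicity = 1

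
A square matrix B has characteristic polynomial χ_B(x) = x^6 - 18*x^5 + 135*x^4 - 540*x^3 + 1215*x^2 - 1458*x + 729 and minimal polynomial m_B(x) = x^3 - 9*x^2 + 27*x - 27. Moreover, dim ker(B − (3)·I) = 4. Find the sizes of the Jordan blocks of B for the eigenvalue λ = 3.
Block sizes for λ = 3: [3, 1, 1, 1]

Step 1 — from the characteristic polynomial, algebraic multiplicity of λ = 3 is 6. From dim ker(B − (3)·I) = 4, there are exactly 4 Jordan blocks for λ = 3.
Step 2 — from the minimal polynomial, the factor (x − 3)^3 tells us the largest block for λ = 3 has size 3.
Step 3 — with total size 6, 4 blocks, and largest block 3, the block sizes (in nonincreasing order) are [3, 1, 1, 1].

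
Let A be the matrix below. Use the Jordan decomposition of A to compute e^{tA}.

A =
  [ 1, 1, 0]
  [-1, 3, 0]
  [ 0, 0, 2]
e^{tA} =
  [-t*exp(2*t) + exp(2*t), t*exp(2*t), 0]
  [-t*exp(2*t), t*exp(2*t) + exp(2*t), 0]
  [0, 0, exp(2*t)]

Strategy: write A = P · J · P⁻¹ where J is a Jordan canonical form, so e^{tA} = P · e^{tJ} · P⁻¹, and e^{tJ} can be computed block-by-block.

A has Jordan form
J =
  [2, 1, 0]
  [0, 2, 0]
  [0, 0, 2]
(up to reordering of blocks).

Per-block formulas:
  For a 1×1 block at λ = 2: exp(t · [2]) = [e^(2t)].
  For a 2×2 Jordan block J_2(2): exp(t · J_2(2)) = e^(2t)·(I + t·N), where N is the 2×2 nilpotent shift.

After assembling e^{tJ} and conjugating by P, we get:

e^{tA} =
  [-t*exp(2*t) + exp(2*t), t*exp(2*t), 0]
  [-t*exp(2*t), t*exp(2*t) + exp(2*t), 0]
  [0, 0, exp(2*t)]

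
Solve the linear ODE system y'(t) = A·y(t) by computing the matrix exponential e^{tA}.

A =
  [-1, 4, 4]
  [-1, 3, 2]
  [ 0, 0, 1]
e^{tA} =
  [-2*t*exp(t) + exp(t), 4*t*exp(t), 4*t*exp(t)]
  [-t*exp(t), 2*t*exp(t) + exp(t), 2*t*exp(t)]
  [0, 0, exp(t)]

Strategy: write A = P · J · P⁻¹ where J is a Jordan canonical form, so e^{tA} = P · e^{tJ} · P⁻¹, and e^{tJ} can be computed block-by-block.

A has Jordan form
J =
  [1, 1, 0]
  [0, 1, 0]
  [0, 0, 1]
(up to reordering of blocks).

Per-block formulas:
  For a 2×2 Jordan block J_2(1): exp(t · J_2(1)) = e^(1t)·(I + t·N), where N is the 2×2 nilpotent shift.
  For a 1×1 block at λ = 1: exp(t · [1]) = [e^(1t)].

After assembling e^{tJ} and conjugating by P, we get:

e^{tA} =
  [-2*t*exp(t) + exp(t), 4*t*exp(t), 4*t*exp(t)]
  [-t*exp(t), 2*t*exp(t) + exp(t), 2*t*exp(t)]
  [0, 0, exp(t)]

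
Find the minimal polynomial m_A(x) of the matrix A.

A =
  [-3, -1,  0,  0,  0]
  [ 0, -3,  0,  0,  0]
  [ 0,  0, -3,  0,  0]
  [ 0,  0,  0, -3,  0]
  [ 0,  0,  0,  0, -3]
x^2 + 6*x + 9

The characteristic polynomial is χ_A(x) = (x + 3)^5, so the eigenvalues are known. The minimal polynomial is
  m_A(x) = Π_λ (x − λ)^{k_λ}
where k_λ is the size of the *largest* Jordan block for λ (equivalently, the smallest k with (A − λI)^k v = 0 for every generalised eigenvector v of λ).

  λ = -3: largest Jordan block has size 2, contributing (x + 3)^2

So m_A(x) = (x + 3)^2 = x^2 + 6*x + 9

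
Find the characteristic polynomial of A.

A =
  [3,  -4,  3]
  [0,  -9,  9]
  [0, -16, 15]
x^3 - 9*x^2 + 27*x - 27

Expanding det(x·I − A) (e.g. by cofactor expansion or by noting that A is similar to its Jordan form J, which has the same characteristic polynomial as A) gives
  χ_A(x) = x^3 - 9*x^2 + 27*x - 27
which factors as (x - 3)^3. The eigenvalues (with algebraic multiplicities) are λ = 3 with multiplicity 3.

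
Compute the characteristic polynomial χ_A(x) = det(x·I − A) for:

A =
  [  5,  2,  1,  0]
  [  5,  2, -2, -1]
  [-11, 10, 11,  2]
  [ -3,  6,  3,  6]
x^4 - 24*x^3 + 216*x^2 - 864*x + 1296

Expanding det(x·I − A) (e.g. by cofactor expansion or by noting that A is similar to its Jordan form J, which has the same characteristic polynomial as A) gives
  χ_A(x) = x^4 - 24*x^3 + 216*x^2 - 864*x + 1296
which factors as (x - 6)^4. The eigenvalues (with algebraic multiplicities) are λ = 6 with multiplicity 4.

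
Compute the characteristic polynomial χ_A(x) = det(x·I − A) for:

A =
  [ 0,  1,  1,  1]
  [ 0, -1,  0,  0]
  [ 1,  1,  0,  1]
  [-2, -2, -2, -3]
x^4 + 4*x^3 + 6*x^2 + 4*x + 1

Expanding det(x·I − A) (e.g. by cofactor expansion or by noting that A is similar to its Jordan form J, which has the same characteristic polynomial as A) gives
  χ_A(x) = x^4 + 4*x^3 + 6*x^2 + 4*x + 1
which factors as (x + 1)^4. The eigenvalues (with algebraic multiplicities) are λ = -1 with multiplicity 4.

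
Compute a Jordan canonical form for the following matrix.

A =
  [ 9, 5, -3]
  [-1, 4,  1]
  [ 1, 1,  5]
J_3(6)

The characteristic polynomial is
  det(x·I − A) = x^3 - 18*x^2 + 108*x - 216 = (x - 6)^3

Eigenvalues and multiplicities (the geometric multiplicity of λ is n − rank(A − λI), which equals the number of Jordan blocks for λ):
  λ = 6: algebraic multiplicity = 3, geometric multiplicity = 1

Determining the block sizes for each eigenvalue:
  λ = 6: one block (gm = 1), so the single block has size am = 3 → block sizes [3]

Assembling the blocks gives a Jordan form
J =
  [6, 1, 0]
  [0, 6, 1]
  [0, 0, 6]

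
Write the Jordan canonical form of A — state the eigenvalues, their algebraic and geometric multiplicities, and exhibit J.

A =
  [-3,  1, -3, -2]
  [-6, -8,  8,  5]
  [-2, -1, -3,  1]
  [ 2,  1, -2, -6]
J_2(-5) ⊕ J_2(-5)

The characteristic polynomial is
  det(x·I − A) = x^4 + 20*x^3 + 150*x^2 + 500*x + 625 = (x + 5)^4

Eigenvalues and multiplicities (the geometric multiplicity of λ is n − rank(A − λI), which equals the number of Jordan blocks for λ):
  λ = -5: algebraic multiplicity = 4, geometric multiplicity = 2

Determining the block sizes for each eigenvalue:
  λ = -5: with am = 4 and gm = 2, the partition is not yet determined (e.g. several partitions of 4 into 2 parts exist). Let N = A − (-5)·I. Computing rank(N^1) = 2, rank(N^2) = 0; the number of blocks of size ≥ j is rank(N^{j−1}) − rank(N^j), giving [2, 2]. So we have 2 block(s) of size 2 → block sizes [2, 2]

Assembling the blocks gives a Jordan form
J =
  [-5,  1,  0,  0]
  [ 0, -5,  0,  0]
  [ 0,  0, -5,  1]
  [ 0,  0,  0, -5]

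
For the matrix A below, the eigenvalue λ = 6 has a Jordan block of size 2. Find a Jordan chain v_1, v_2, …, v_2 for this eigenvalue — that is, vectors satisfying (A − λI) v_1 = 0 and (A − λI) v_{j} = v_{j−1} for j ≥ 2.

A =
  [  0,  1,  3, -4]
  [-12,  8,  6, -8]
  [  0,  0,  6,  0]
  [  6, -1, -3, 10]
A Jordan chain for λ = 6 of length 2:
v_1 = (-6, -12, 0, 6)ᵀ
v_2 = (1, 0, 0, 0)ᵀ

Let N = A − (6)·I. We want v_2 with N^2 v_2 = 0 but N^1 v_2 ≠ 0; then v_{j-1} := N · v_j for j = 2, …, 2.

Pick v_2 = (1, 0, 0, 0)ᵀ.
Then v_1 = N · v_2 = (-6, -12, 0, 6)ᵀ.

Sanity check: (A − (6)·I) v_1 = (0, 0, 0, 0)ᵀ = 0. ✓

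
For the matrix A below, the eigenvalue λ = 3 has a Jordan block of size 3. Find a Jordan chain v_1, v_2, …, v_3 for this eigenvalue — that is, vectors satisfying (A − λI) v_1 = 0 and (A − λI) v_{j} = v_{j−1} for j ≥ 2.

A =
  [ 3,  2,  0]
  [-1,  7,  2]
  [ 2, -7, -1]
A Jordan chain for λ = 3 of length 3:
v_1 = (-2, 0, -1)ᵀ
v_2 = (0, -1, 2)ᵀ
v_3 = (1, 0, 0)ᵀ

Let N = A − (3)·I. We want v_3 with N^3 v_3 = 0 but N^2 v_3 ≠ 0; then v_{j-1} := N · v_j for j = 3, …, 2.

Pick v_3 = (1, 0, 0)ᵀ.
Then v_2 = N · v_3 = (0, -1, 2)ᵀ.
Then v_1 = N · v_2 = (-2, 0, -1)ᵀ.

Sanity check: (A − (3)·I) v_1 = (0, 0, 0)ᵀ = 0. ✓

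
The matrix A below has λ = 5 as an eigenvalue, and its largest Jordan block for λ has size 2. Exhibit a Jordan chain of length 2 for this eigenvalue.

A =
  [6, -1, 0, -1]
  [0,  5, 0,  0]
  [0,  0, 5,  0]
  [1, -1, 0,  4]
A Jordan chain for λ = 5 of length 2:
v_1 = (1, 0, 0, 1)ᵀ
v_2 = (1, 0, 0, 0)ᵀ

Let N = A − (5)·I. We want v_2 with N^2 v_2 = 0 but N^1 v_2 ≠ 0; then v_{j-1} := N · v_j for j = 2, …, 2.

Pick v_2 = (1, 0, 0, 0)ᵀ.
Then v_1 = N · v_2 = (1, 0, 0, 1)ᵀ.

Sanity check: (A − (5)·I) v_1 = (0, 0, 0, 0)ᵀ = 0. ✓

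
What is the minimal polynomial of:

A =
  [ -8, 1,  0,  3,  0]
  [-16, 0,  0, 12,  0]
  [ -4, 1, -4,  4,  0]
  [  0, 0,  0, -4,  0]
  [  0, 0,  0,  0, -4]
x^2 + 8*x + 16

The characteristic polynomial is χ_A(x) = (x + 4)^5, so the eigenvalues are known. The minimal polynomial is
  m_A(x) = Π_λ (x − λ)^{k_λ}
where k_λ is the size of the *largest* Jordan block for λ (equivalently, the smallest k with (A − λI)^k v = 0 for every generalised eigenvector v of λ).

  λ = -4: largest Jordan block has size 2, contributing (x + 4)^2

So m_A(x) = (x + 4)^2 = x^2 + 8*x + 16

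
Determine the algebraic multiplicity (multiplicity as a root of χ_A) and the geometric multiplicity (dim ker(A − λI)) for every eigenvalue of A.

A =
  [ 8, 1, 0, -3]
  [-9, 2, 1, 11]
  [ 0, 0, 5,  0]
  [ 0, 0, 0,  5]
λ = 5: alg = 4, geom = 2

Step 1 — factor the characteristic polynomial to read off the algebraic multiplicities:
  χ_A(x) = (x - 5)^4

Step 2 — compute geometric multiplicities via the rank-nullity identity g(λ) = n − rank(A − λI):
  rank(A − (5)·I) = 2, so dim ker(A − (5)·I) = n − 2 = 2

Summary:
  λ = 5: algebraic multiplicity = 4, geometric multiplicity = 2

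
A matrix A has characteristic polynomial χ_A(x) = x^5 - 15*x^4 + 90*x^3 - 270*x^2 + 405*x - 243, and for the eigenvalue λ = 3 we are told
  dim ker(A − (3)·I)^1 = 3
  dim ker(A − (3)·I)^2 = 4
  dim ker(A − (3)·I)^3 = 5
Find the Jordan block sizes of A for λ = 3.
Block sizes for λ = 3: [3, 1, 1]

From the dimensions of kernels of powers, the number of Jordan blocks of size at least j is d_j − d_{j−1} where d_j = dim ker(N^j) (with d_0 = 0). Computing the differences gives [3, 1, 1].
The number of blocks of size exactly k is (#blocks of size ≥ k) − (#blocks of size ≥ k + 1), so the partition is: 2 block(s) of size 1, 1 block(s) of size 3.
In nonincreasing order the block sizes are [3, 1, 1].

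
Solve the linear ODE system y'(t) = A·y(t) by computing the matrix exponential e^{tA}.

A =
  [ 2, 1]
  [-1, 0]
e^{tA} =
  [t*exp(t) + exp(t), t*exp(t)]
  [-t*exp(t), -t*exp(t) + exp(t)]

Strategy: write A = P · J · P⁻¹ where J is a Jordan canonical form, so e^{tA} = P · e^{tJ} · P⁻¹, and e^{tJ} can be computed block-by-block.

A has Jordan form
J =
  [1, 1]
  [0, 1]
(up to reordering of blocks).

Per-block formulas:
  For a 2×2 Jordan block J_2(1): exp(t · J_2(1)) = e^(1t)·(I + t·N), where N is the 2×2 nilpotent shift.

After assembling e^{tJ} and conjugating by P, we get:

e^{tA} =
  [t*exp(t) + exp(t), t*exp(t)]
  [-t*exp(t), -t*exp(t) + exp(t)]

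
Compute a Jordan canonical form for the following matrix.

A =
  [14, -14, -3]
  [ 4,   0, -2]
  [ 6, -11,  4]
J_3(6)

The characteristic polynomial is
  det(x·I − A) = x^3 - 18*x^2 + 108*x - 216 = (x - 6)^3

Eigenvalues and multiplicities (the geometric multiplicity of λ is n − rank(A − λI), which equals the number of Jordan blocks for λ):
  λ = 6: algebraic multiplicity = 3, geometric multiplicity = 1

Determining the block sizes for each eigenvalue:
  λ = 6: one block (gm = 1), so the single block has size am = 3 → block sizes [3]

Assembling the blocks gives a Jordan form
J =
  [6, 1, 0]
  [0, 6, 1]
  [0, 0, 6]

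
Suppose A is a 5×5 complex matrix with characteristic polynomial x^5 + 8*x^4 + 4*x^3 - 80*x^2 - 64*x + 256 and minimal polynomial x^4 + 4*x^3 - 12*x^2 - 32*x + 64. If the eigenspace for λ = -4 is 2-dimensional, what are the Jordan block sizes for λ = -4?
Block sizes for λ = -4: [2, 1]

Step 1 — from the characteristic polynomial, algebraic multiplicity of λ = -4 is 3. From dim ker(A − (-4)·I) = 2, there are exactly 2 Jordan blocks for λ = -4.
Step 2 — from the minimal polynomial, the factor (x + 4)^2 tells us the largest block for λ = -4 has size 2.
Step 3 — with total size 3, 2 blocks, and largest block 2, the block sizes (in nonincreasing order) are [2, 1].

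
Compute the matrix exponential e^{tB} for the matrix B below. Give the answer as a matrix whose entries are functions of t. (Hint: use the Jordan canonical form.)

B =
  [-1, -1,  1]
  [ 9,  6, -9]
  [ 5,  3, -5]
e^{tB} =
  [-3*t^2/2 - t + 1, -t^2 - t, 3*t^2/2 + t]
  [9*t, 6*t + 1, -9*t]
  [-3*t^2/2 + 5*t, -t^2 + 3*t, 3*t^2/2 - 5*t + 1]

Strategy: write B = P · J · P⁻¹ where J is a Jordan canonical form, so e^{tB} = P · e^{tJ} · P⁻¹, and e^{tJ} can be computed block-by-block.

B has Jordan form
J =
  [0, 1, 0]
  [0, 0, 1]
  [0, 0, 0]
(up to reordering of blocks).

Per-block formulas:
  For a 3×3 Jordan block J_3(0): exp(t · J_3(0)) = e^(0t)·(I + t·N + (t^2/2)·N^2), where N is the 3×3 nilpotent shift.

After assembling e^{tJ} and conjugating by P, we get:

e^{tB} =
  [-3*t^2/2 - t + 1, -t^2 - t, 3*t^2/2 + t]
  [9*t, 6*t + 1, -9*t]
  [-3*t^2/2 + 5*t, -t^2 + 3*t, 3*t^2/2 - 5*t + 1]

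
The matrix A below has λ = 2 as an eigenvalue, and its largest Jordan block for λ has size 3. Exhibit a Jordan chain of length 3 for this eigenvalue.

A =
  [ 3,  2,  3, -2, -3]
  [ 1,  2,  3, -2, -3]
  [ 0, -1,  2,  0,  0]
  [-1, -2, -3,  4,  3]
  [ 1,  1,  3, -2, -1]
A Jordan chain for λ = 2 of length 3:
v_1 = (2, 0, -1, -2, 1)ᵀ
v_2 = (1, 1, 0, -1, 1)ᵀ
v_3 = (1, 0, 0, 0, 0)ᵀ

Let N = A − (2)·I. We want v_3 with N^3 v_3 = 0 but N^2 v_3 ≠ 0; then v_{j-1} := N · v_j for j = 3, …, 2.

Pick v_3 = (1, 0, 0, 0, 0)ᵀ.
Then v_2 = N · v_3 = (1, 1, 0, -1, 1)ᵀ.
Then v_1 = N · v_2 = (2, 0, -1, -2, 1)ᵀ.

Sanity check: (A − (2)·I) v_1 = (0, 0, 0, 0, 0)ᵀ = 0. ✓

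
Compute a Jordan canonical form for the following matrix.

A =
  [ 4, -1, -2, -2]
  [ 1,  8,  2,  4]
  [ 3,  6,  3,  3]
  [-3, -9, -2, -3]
J_2(3) ⊕ J_2(3)

The characteristic polynomial is
  det(x·I − A) = x^4 - 12*x^3 + 54*x^2 - 108*x + 81 = (x - 3)^4

Eigenvalues and multiplicities (the geometric multiplicity of λ is n − rank(A − λI), which equals the number of Jordan blocks for λ):
  λ = 3: algebraic multiplicity = 4, geometric multiplicity = 2

Determining the block sizes for each eigenvalue:
  λ = 3: with am = 4 and gm = 2, the partition is not yet determined (e.g. several partitions of 4 into 2 parts exist). Let N = A − (3)·I. Computing rank(N^1) = 2, rank(N^2) = 0; the number of blocks of size ≥ j is rank(N^{j−1}) − rank(N^j), giving [2, 2]. So we have 2 block(s) of size 2 → block sizes [2, 2]

Assembling the blocks gives a Jordan form
J =
  [3, 1, 0, 0]
  [0, 3, 0, 0]
  [0, 0, 3, 1]
  [0, 0, 0, 3]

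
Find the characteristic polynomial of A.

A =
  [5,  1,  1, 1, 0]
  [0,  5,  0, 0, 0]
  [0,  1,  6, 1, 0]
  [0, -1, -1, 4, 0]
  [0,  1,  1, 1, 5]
x^5 - 25*x^4 + 250*x^3 - 1250*x^2 + 3125*x - 3125

Expanding det(x·I − A) (e.g. by cofactor expansion or by noting that A is similar to its Jordan form J, which has the same characteristic polynomial as A) gives
  χ_A(x) = x^5 - 25*x^4 + 250*x^3 - 1250*x^2 + 3125*x - 3125
which factors as (x - 5)^5. The eigenvalues (with algebraic multiplicities) are λ = 5 with multiplicity 5.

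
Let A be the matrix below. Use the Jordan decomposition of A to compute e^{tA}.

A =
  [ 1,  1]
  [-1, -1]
e^{tA} =
  [t + 1, t]
  [-t, 1 - t]

Strategy: write A = P · J · P⁻¹ where J is a Jordan canonical form, so e^{tA} = P · e^{tJ} · P⁻¹, and e^{tJ} can be computed block-by-block.

A has Jordan form
J =
  [0, 1]
  [0, 0]
(up to reordering of blocks).

Per-block formulas:
  For a 2×2 Jordan block J_2(0): exp(t · J_2(0)) = e^(0t)·(I + t·N), where N is the 2×2 nilpotent shift.

After assembling e^{tJ} and conjugating by P, we get:

e^{tA} =
  [t + 1, t]
  [-t, 1 - t]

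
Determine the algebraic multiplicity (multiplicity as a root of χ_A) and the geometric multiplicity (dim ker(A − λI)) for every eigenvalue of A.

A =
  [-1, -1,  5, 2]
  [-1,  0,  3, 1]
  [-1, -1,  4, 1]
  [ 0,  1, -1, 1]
λ = 1: alg = 4, geom = 2

Step 1 — factor the characteristic polynomial to read off the algebraic multiplicities:
  χ_A(x) = (x - 1)^4

Step 2 — compute geometric multiplicities via the rank-nullity identity g(λ) = n − rank(A − λI):
  rank(A − (1)·I) = 2, so dim ker(A − (1)·I) = n − 2 = 2

Summary:
  λ = 1: algebraic multiplicity = 4, geometric multiplicity = 2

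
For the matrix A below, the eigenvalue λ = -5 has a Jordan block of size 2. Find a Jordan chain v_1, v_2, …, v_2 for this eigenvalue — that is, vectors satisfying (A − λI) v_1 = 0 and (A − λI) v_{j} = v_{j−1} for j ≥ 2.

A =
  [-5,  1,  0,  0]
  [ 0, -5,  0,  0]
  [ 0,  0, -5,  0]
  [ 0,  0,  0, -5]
A Jordan chain for λ = -5 of length 2:
v_1 = (1, 0, 0, 0)ᵀ
v_2 = (0, 1, 0, 0)ᵀ

Let N = A − (-5)·I. We want v_2 with N^2 v_2 = 0 but N^1 v_2 ≠ 0; then v_{j-1} := N · v_j for j = 2, …, 2.

Pick v_2 = (0, 1, 0, 0)ᵀ.
Then v_1 = N · v_2 = (1, 0, 0, 0)ᵀ.

Sanity check: (A − (-5)·I) v_1 = (0, 0, 0, 0)ᵀ = 0. ✓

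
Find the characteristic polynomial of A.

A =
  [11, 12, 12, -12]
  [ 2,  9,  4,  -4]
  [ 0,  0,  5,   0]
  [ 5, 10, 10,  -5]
x^4 - 20*x^3 + 150*x^2 - 500*x + 625

Expanding det(x·I − A) (e.g. by cofactor expansion or by noting that A is similar to its Jordan form J, which has the same characteristic polynomial as A) gives
  χ_A(x) = x^4 - 20*x^3 + 150*x^2 - 500*x + 625
which factors as (x - 5)^4. The eigenvalues (with algebraic multiplicities) are λ = 5 with multiplicity 4.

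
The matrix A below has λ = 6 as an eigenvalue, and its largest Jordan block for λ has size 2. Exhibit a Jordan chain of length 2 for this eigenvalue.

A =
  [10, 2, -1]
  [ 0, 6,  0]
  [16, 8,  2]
A Jordan chain for λ = 6 of length 2:
v_1 = (4, 0, 16)ᵀ
v_2 = (1, 0, 0)ᵀ

Let N = A − (6)·I. We want v_2 with N^2 v_2 = 0 but N^1 v_2 ≠ 0; then v_{j-1} := N · v_j for j = 2, …, 2.

Pick v_2 = (1, 0, 0)ᵀ.
Then v_1 = N · v_2 = (4, 0, 16)ᵀ.

Sanity check: (A − (6)·I) v_1 = (0, 0, 0)ᵀ = 0. ✓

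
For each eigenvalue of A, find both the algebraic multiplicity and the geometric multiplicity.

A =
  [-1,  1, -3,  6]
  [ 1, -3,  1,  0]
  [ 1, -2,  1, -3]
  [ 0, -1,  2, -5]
λ = -2: alg = 4, geom = 2

Step 1 — factor the characteristic polynomial to read off the algebraic multiplicities:
  χ_A(x) = (x + 2)^4

Step 2 — compute geometric multiplicities via the rank-nullity identity g(λ) = n − rank(A − λI):
  rank(A − (-2)·I) = 2, so dim ker(A − (-2)·I) = n − 2 = 2

Summary:
  λ = -2: algebraic multiplicity = 4, geometric multiplicity = 2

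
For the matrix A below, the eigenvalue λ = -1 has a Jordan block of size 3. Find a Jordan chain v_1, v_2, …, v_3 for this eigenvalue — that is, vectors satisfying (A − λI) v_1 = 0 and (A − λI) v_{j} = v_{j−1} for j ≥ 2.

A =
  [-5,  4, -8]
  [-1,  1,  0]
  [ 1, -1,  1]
A Jordan chain for λ = -1 of length 3:
v_1 = (4, 2, -1)ᵀ
v_2 = (-4, -1, 1)ᵀ
v_3 = (1, 0, 0)ᵀ

Let N = A − (-1)·I. We want v_3 with N^3 v_3 = 0 but N^2 v_3 ≠ 0; then v_{j-1} := N · v_j for j = 3, …, 2.

Pick v_3 = (1, 0, 0)ᵀ.
Then v_2 = N · v_3 = (-4, -1, 1)ᵀ.
Then v_1 = N · v_2 = (4, 2, -1)ᵀ.

Sanity check: (A − (-1)·I) v_1 = (0, 0, 0)ᵀ = 0. ✓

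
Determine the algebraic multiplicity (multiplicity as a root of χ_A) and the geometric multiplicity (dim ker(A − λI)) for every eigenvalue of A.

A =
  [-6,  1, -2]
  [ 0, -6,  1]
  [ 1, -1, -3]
λ = -5: alg = 3, geom = 1

Step 1 — factor the characteristic polynomial to read off the algebraic multiplicities:
  χ_A(x) = (x + 5)^3

Step 2 — compute geometric multiplicities via the rank-nullity identity g(λ) = n − rank(A − λI):
  rank(A − (-5)·I) = 2, so dim ker(A − (-5)·I) = n − 2 = 1

Summary:
  λ = -5: algebraic multiplicity = 3, geometric multiplicity = 1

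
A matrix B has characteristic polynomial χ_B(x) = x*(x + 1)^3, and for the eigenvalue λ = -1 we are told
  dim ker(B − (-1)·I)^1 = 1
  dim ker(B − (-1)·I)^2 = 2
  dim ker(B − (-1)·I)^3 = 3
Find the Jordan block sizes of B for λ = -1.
Block sizes for λ = -1: [3]

From the dimensions of kernels of powers, the number of Jordan blocks of size at least j is d_j − d_{j−1} where d_j = dim ker(N^j) (with d_0 = 0). Computing the differences gives [1, 1, 1].
The number of blocks of size exactly k is (#blocks of size ≥ k) − (#blocks of size ≥ k + 1), so the partition is: 1 block(s) of size 3.
In nonincreasing order the block sizes are [3].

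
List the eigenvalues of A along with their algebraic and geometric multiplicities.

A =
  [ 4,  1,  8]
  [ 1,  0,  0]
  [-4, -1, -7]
λ = -1: alg = 3, geom = 1

Step 1 — factor the characteristic polynomial to read off the algebraic multiplicities:
  χ_A(x) = (x + 1)^3

Step 2 — compute geometric multiplicities via the rank-nullity identity g(λ) = n − rank(A − λI):
  rank(A − (-1)·I) = 2, so dim ker(A − (-1)·I) = n − 2 = 1

Summary:
  λ = -1: algebraic multiplicity = 3, geometric multiplicity = 1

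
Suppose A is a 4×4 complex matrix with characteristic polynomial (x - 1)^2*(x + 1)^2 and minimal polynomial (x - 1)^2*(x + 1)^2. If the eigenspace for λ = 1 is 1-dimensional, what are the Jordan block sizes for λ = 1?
Block sizes for λ = 1: [2]

Step 1 — from the characteristic polynomial, algebraic multiplicity of λ = 1 is 2. From dim ker(A − (1)·I) = 1, there are exactly 1 Jordan blocks for λ = 1.
Step 2 — from the minimal polynomial, the factor (x − 1)^2 tells us the largest block for λ = 1 has size 2.
Step 3 — with total size 2, 1 blocks, and largest block 2, the block sizes (in nonincreasing order) are [2].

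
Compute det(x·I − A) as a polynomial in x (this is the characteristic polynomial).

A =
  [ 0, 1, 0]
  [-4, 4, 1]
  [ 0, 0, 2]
x^3 - 6*x^2 + 12*x - 8

Expanding det(x·I − A) (e.g. by cofactor expansion or by noting that A is similar to its Jordan form J, which has the same characteristic polynomial as A) gives
  χ_A(x) = x^3 - 6*x^2 + 12*x - 8
which factors as (x - 2)^3. The eigenvalues (with algebraic multiplicities) are λ = 2 with multiplicity 3.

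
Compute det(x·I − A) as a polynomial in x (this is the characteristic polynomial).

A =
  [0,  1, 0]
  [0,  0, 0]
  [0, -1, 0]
x^3

Expanding det(x·I − A) (e.g. by cofactor expansion or by noting that A is similar to its Jordan form J, which has the same characteristic polynomial as A) gives
  χ_A(x) = x^3
which factors as x^3. The eigenvalues (with algebraic multiplicities) are λ = 0 with multiplicity 3.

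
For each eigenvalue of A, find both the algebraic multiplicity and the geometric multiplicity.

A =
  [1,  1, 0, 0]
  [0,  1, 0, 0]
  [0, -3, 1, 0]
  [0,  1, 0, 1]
λ = 1: alg = 4, geom = 3

Step 1 — factor the characteristic polynomial to read off the algebraic multiplicities:
  χ_A(x) = (x - 1)^4

Step 2 — compute geometric multiplicities via the rank-nullity identity g(λ) = n − rank(A − λI):
  rank(A − (1)·I) = 1, so dim ker(A − (1)·I) = n − 1 = 3

Summary:
  λ = 1: algebraic multiplicity = 4, geometric multiplicity = 3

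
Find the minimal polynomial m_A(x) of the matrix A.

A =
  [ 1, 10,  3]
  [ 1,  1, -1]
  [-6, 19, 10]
x^3 - 12*x^2 + 48*x - 64

The characteristic polynomial is χ_A(x) = (x - 4)^3, so the eigenvalues are known. The minimal polynomial is
  m_A(x) = Π_λ (x − λ)^{k_λ}
where k_λ is the size of the *largest* Jordan block for λ (equivalently, the smallest k with (A − λI)^k v = 0 for every generalised eigenvector v of λ).

  λ = 4: largest Jordan block has size 3, contributing (x − 4)^3

So m_A(x) = (x - 4)^3 = x^3 - 12*x^2 + 48*x - 64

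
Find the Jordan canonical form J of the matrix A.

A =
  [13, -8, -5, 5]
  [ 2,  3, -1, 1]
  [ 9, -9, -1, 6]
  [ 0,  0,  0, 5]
J_3(5) ⊕ J_1(5)

The characteristic polynomial is
  det(x·I − A) = x^4 - 20*x^3 + 150*x^2 - 500*x + 625 = (x - 5)^4

Eigenvalues and multiplicities (the geometric multiplicity of λ is n − rank(A − λI), which equals the number of Jordan blocks for λ):
  λ = 5: algebraic multiplicity = 4, geometric multiplicity = 2

Determining the block sizes for each eigenvalue:
  λ = 5: with am = 4 and gm = 2, the partition is not yet determined (e.g. several partitions of 4 into 2 parts exist). Let N = A − (5)·I. Computing rank(N^1) = 2, rank(N^2) = 1, rank(N^3) = 0; the number of blocks of size ≥ j is rank(N^{j−1}) − rank(N^j), giving [2, 1, 1]. So we have 1 block(s) of size 3, 1 block(s) of size 1 → block sizes [3, 1]

Assembling the blocks gives a Jordan form
J =
  [5, 1, 0, 0]
  [0, 5, 1, 0]
  [0, 0, 5, 0]
  [0, 0, 0, 5]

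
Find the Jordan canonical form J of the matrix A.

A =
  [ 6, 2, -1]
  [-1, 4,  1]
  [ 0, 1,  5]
J_3(5)

The characteristic polynomial is
  det(x·I − A) = x^3 - 15*x^2 + 75*x - 125 = (x - 5)^3

Eigenvalues and multiplicities (the geometric multiplicity of λ is n − rank(A − λI), which equals the number of Jordan blocks for λ):
  λ = 5: algebraic multiplicity = 3, geometric multiplicity = 1

Determining the block sizes for each eigenvalue:
  λ = 5: one block (gm = 1), so the single block has size am = 3 → block sizes [3]

Assembling the blocks gives a Jordan form
J =
  [5, 1, 0]
  [0, 5, 1]
  [0, 0, 5]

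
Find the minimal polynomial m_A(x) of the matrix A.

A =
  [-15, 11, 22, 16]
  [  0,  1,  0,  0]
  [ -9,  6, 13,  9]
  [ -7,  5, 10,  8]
x^3 - 6*x^2 + 9*x - 4

The characteristic polynomial is χ_A(x) = (x - 4)*(x - 1)^3, so the eigenvalues are known. The minimal polynomial is
  m_A(x) = Π_λ (x − λ)^{k_λ}
where k_λ is the size of the *largest* Jordan block for λ (equivalently, the smallest k with (A − λI)^k v = 0 for every generalised eigenvector v of λ).

  λ = 1: largest Jordan block has size 2, contributing (x − 1)^2
  λ = 4: largest Jordan block has size 1, contributing (x − 4)

So m_A(x) = (x - 4)*(x - 1)^2 = x^3 - 6*x^2 + 9*x - 4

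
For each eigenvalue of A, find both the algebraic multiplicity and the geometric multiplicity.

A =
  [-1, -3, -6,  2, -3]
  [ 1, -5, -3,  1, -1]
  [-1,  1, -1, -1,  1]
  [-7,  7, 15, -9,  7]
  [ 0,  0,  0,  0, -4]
λ = -4: alg = 5, geom = 3

Step 1 — factor the characteristic polynomial to read off the algebraic multiplicities:
  χ_A(x) = (x + 4)^5

Step 2 — compute geometric multiplicities via the rank-nullity identity g(λ) = n − rank(A − λI):
  rank(A − (-4)·I) = 2, so dim ker(A − (-4)·I) = n − 2 = 3

Summary:
  λ = -4: algebraic multiplicity = 5, geometric multiplicity = 3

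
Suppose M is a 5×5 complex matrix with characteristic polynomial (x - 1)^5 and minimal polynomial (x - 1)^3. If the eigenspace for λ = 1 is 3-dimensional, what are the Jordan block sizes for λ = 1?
Block sizes for λ = 1: [3, 1, 1]

Step 1 — from the characteristic polynomial, algebraic multiplicity of λ = 1 is 5. From dim ker(M − (1)·I) = 3, there are exactly 3 Jordan blocks for λ = 1.
Step 2 — from the minimal polynomial, the factor (x − 1)^3 tells us the largest block for λ = 1 has size 3.
Step 3 — with total size 5, 3 blocks, and largest block 3, the block sizes (in nonincreasing order) are [3, 1, 1].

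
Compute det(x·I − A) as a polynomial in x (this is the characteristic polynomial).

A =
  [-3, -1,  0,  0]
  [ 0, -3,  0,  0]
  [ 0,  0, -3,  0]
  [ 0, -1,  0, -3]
x^4 + 12*x^3 + 54*x^2 + 108*x + 81

Expanding det(x·I − A) (e.g. by cofactor expansion or by noting that A is similar to its Jordan form J, which has the same characteristic polynomial as A) gives
  χ_A(x) = x^4 + 12*x^3 + 54*x^2 + 108*x + 81
which factors as (x + 3)^4. The eigenvalues (with algebraic multiplicities) are λ = -3 with multiplicity 4.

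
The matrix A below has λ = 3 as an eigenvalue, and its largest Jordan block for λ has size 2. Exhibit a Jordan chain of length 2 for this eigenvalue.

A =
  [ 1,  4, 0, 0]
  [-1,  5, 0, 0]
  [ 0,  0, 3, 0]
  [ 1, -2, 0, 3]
A Jordan chain for λ = 3 of length 2:
v_1 = (-2, -1, 0, 1)ᵀ
v_2 = (1, 0, 0, 0)ᵀ

Let N = A − (3)·I. We want v_2 with N^2 v_2 = 0 but N^1 v_2 ≠ 0; then v_{j-1} := N · v_j for j = 2, …, 2.

Pick v_2 = (1, 0, 0, 0)ᵀ.
Then v_1 = N · v_2 = (-2, -1, 0, 1)ᵀ.

Sanity check: (A − (3)·I) v_1 = (0, 0, 0, 0)ᵀ = 0. ✓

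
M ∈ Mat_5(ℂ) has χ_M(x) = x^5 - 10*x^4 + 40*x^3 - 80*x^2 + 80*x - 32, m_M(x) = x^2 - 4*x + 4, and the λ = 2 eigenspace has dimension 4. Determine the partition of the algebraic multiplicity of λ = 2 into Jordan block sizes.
Block sizes for λ = 2: [2, 1, 1, 1]

Step 1 — from the characteristic polynomial, algebraic multiplicity of λ = 2 is 5. From dim ker(M − (2)·I) = 4, there are exactly 4 Jordan blocks for λ = 2.
Step 2 — from the minimal polynomial, the factor (x − 2)^2 tells us the largest block for λ = 2 has size 2.
Step 3 — with total size 5, 4 blocks, and largest block 2, the block sizes (in nonincreasing order) are [2, 1, 1, 1].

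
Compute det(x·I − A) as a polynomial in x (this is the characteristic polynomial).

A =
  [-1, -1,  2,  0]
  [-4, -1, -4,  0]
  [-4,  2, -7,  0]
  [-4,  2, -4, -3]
x^4 + 12*x^3 + 54*x^2 + 108*x + 81

Expanding det(x·I − A) (e.g. by cofactor expansion or by noting that A is similar to its Jordan form J, which has the same characteristic polynomial as A) gives
  χ_A(x) = x^4 + 12*x^3 + 54*x^2 + 108*x + 81
which factors as (x + 3)^4. The eigenvalues (with algebraic multiplicities) are λ = -3 with multiplicity 4.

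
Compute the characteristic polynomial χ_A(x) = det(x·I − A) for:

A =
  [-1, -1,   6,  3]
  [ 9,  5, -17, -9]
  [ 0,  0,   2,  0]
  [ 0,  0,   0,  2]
x^4 - 8*x^3 + 24*x^2 - 32*x + 16

Expanding det(x·I − A) (e.g. by cofactor expansion or by noting that A is similar to its Jordan form J, which has the same characteristic polynomial as A) gives
  χ_A(x) = x^4 - 8*x^3 + 24*x^2 - 32*x + 16
which factors as (x - 2)^4. The eigenvalues (with algebraic multiplicities) are λ = 2 with multiplicity 4.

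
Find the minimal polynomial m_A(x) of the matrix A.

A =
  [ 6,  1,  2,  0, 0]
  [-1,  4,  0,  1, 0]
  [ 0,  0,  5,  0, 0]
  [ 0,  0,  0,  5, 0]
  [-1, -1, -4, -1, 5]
x^3 - 15*x^2 + 75*x - 125

The characteristic polynomial is χ_A(x) = (x - 5)^5, so the eigenvalues are known. The minimal polynomial is
  m_A(x) = Π_λ (x − λ)^{k_λ}
where k_λ is the size of the *largest* Jordan block for λ (equivalently, the smallest k with (A − λI)^k v = 0 for every generalised eigenvector v of λ).

  λ = 5: largest Jordan block has size 3, contributing (x − 5)^3

So m_A(x) = (x - 5)^3 = x^3 - 15*x^2 + 75*x - 125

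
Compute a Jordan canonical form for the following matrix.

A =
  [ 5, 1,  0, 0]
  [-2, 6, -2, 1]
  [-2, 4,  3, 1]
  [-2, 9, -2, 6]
J_3(5) ⊕ J_1(5)

The characteristic polynomial is
  det(x·I − A) = x^4 - 20*x^3 + 150*x^2 - 500*x + 625 = (x - 5)^4

Eigenvalues and multiplicities (the geometric multiplicity of λ is n − rank(A − λI), which equals the number of Jordan blocks for λ):
  λ = 5: algebraic multiplicity = 4, geometric multiplicity = 2

Determining the block sizes for each eigenvalue:
  λ = 5: with am = 4 and gm = 2, the partition is not yet determined (e.g. several partitions of 4 into 2 parts exist). Let N = A − (5)·I. Computing rank(N^1) = 2, rank(N^2) = 1, rank(N^3) = 0; the number of blocks of size ≥ j is rank(N^{j−1}) − rank(N^j), giving [2, 1, 1]. So we have 1 block(s) of size 3, 1 block(s) of size 1 → block sizes [3, 1]

Assembling the blocks gives a Jordan form
J =
  [5, 1, 0, 0]
  [0, 5, 1, 0]
  [0, 0, 5, 0]
  [0, 0, 0, 5]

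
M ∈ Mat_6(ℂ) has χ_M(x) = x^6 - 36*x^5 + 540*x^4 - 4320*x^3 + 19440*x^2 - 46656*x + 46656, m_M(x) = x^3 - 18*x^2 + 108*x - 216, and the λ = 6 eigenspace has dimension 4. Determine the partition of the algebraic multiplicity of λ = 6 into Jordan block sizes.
Block sizes for λ = 6: [3, 1, 1, 1]

Step 1 — from the characteristic polynomial, algebraic multiplicity of λ = 6 is 6. From dim ker(M − (6)·I) = 4, there are exactly 4 Jordan blocks for λ = 6.
Step 2 — from the minimal polynomial, the factor (x − 6)^3 tells us the largest block for λ = 6 has size 3.
Step 3 — with total size 6, 4 blocks, and largest block 3, the block sizes (in nonincreasing order) are [3, 1, 1, 1].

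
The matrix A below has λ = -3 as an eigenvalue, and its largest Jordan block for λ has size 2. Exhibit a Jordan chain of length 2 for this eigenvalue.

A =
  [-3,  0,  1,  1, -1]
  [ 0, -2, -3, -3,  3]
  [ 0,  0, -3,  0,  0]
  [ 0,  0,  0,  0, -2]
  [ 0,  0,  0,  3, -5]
A Jordan chain for λ = -3 of length 2:
v_1 = (1, 0, 0, 0, 0)ᵀ
v_2 = (0, 3, 1, 0, 0)ᵀ

Let N = A − (-3)·I. We want v_2 with N^2 v_2 = 0 but N^1 v_2 ≠ 0; then v_{j-1} := N · v_j for j = 2, …, 2.

Pick v_2 = (0, 3, 1, 0, 0)ᵀ.
Then v_1 = N · v_2 = (1, 0, 0, 0, 0)ᵀ.

Sanity check: (A − (-3)·I) v_1 = (0, 0, 0, 0, 0)ᵀ = 0. ✓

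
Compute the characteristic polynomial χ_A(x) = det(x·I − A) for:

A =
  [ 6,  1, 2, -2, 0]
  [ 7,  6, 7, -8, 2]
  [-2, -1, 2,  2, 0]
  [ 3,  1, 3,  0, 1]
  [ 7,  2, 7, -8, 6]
x^5 - 20*x^4 + 160*x^3 - 640*x^2 + 1280*x - 1024

Expanding det(x·I − A) (e.g. by cofactor expansion or by noting that A is similar to its Jordan form J, which has the same characteristic polynomial as A) gives
  χ_A(x) = x^5 - 20*x^4 + 160*x^3 - 640*x^2 + 1280*x - 1024
which factors as (x - 4)^5. The eigenvalues (with algebraic multiplicities) are λ = 4 with multiplicity 5.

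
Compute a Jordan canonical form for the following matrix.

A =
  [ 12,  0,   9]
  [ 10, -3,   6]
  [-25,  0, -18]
J_2(-3) ⊕ J_1(-3)

The characteristic polynomial is
  det(x·I − A) = x^3 + 9*x^2 + 27*x + 27 = (x + 3)^3

Eigenvalues and multiplicities (the geometric multiplicity of λ is n − rank(A − λI), which equals the number of Jordan blocks for λ):
  λ = -3: algebraic multiplicity = 3, geometric multiplicity = 2

Determining the block sizes for each eigenvalue:
  λ = -3: 2 blocks summing to 3 forces exactly one block of size 2 and the rest size 1 → block sizes [2, 1]

Assembling the blocks gives a Jordan form
J =
  [-3,  1,  0]
  [ 0, -3,  0]
  [ 0,  0, -3]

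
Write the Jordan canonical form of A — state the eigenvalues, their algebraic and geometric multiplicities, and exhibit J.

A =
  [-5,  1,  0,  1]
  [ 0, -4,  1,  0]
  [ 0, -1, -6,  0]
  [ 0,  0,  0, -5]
J_3(-5) ⊕ J_1(-5)

The characteristic polynomial is
  det(x·I − A) = x^4 + 20*x^3 + 150*x^2 + 500*x + 625 = (x + 5)^4

Eigenvalues and multiplicities (the geometric multiplicity of λ is n − rank(A − λI), which equals the number of Jordan blocks for λ):
  λ = -5: algebraic multiplicity = 4, geometric multiplicity = 2

Determining the block sizes for each eigenvalue:
  λ = -5: with am = 4 and gm = 2, the partition is not yet determined (e.g. several partitions of 4 into 2 parts exist). Let N = A − (-5)·I. Computing rank(N^1) = 2, rank(N^2) = 1, rank(N^3) = 0; the number of blocks of size ≥ j is rank(N^{j−1}) − rank(N^j), giving [2, 1, 1]. So we have 1 block(s) of size 3, 1 block(s) of size 1 → block sizes [3, 1]

Assembling the blocks gives a Jordan form
J =
  [-5,  1,  0,  0]
  [ 0, -5,  1,  0]
  [ 0,  0, -5,  0]
  [ 0,  0,  0, -5]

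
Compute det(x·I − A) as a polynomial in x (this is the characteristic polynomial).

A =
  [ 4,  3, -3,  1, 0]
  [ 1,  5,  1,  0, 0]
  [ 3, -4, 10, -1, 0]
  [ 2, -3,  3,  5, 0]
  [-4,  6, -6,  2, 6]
x^5 - 30*x^4 + 360*x^3 - 2160*x^2 + 6480*x - 7776

Expanding det(x·I − A) (e.g. by cofactor expansion or by noting that A is similar to its Jordan form J, which has the same characteristic polynomial as A) gives
  χ_A(x) = x^5 - 30*x^4 + 360*x^3 - 2160*x^2 + 6480*x - 7776
which factors as (x - 6)^5. The eigenvalues (with algebraic multiplicities) are λ = 6 with multiplicity 5.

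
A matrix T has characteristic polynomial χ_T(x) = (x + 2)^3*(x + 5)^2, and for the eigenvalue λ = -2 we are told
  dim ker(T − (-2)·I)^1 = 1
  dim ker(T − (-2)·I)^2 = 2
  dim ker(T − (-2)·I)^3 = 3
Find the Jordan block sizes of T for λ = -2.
Block sizes for λ = -2: [3]

From the dimensions of kernels of powers, the number of Jordan blocks of size at least j is d_j − d_{j−1} where d_j = dim ker(N^j) (with d_0 = 0). Computing the differences gives [1, 1, 1].
The number of blocks of size exactly k is (#blocks of size ≥ k) − (#blocks of size ≥ k + 1), so the partition is: 1 block(s) of size 3.
In nonincreasing order the block sizes are [3].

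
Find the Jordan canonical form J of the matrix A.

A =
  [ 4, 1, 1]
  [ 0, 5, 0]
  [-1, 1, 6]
J_2(5) ⊕ J_1(5)

The characteristic polynomial is
  det(x·I − A) = x^3 - 15*x^2 + 75*x - 125 = (x - 5)^3

Eigenvalues and multiplicities (the geometric multiplicity of λ is n − rank(A − λI), which equals the number of Jordan blocks for λ):
  λ = 5: algebraic multiplicity = 3, geometric multiplicity = 2

Determining the block sizes for each eigenvalue:
  λ = 5: 2 blocks summing to 3 forces exactly one block of size 2 and the rest size 1 → block sizes [2, 1]

Assembling the blocks gives a Jordan form
J =
  [5, 1, 0]
  [0, 5, 0]
  [0, 0, 5]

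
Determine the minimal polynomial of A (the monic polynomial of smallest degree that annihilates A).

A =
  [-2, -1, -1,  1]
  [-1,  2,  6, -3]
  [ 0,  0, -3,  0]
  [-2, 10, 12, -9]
x^3 + 9*x^2 + 27*x + 27

The characteristic polynomial is χ_A(x) = (x + 3)^4, so the eigenvalues are known. The minimal polynomial is
  m_A(x) = Π_λ (x − λ)^{k_λ}
where k_λ is the size of the *largest* Jordan block for λ (equivalently, the smallest k with (A − λI)^k v = 0 for every generalised eigenvector v of λ).

  λ = -3: largest Jordan block has size 3, contributing (x + 3)^3

So m_A(x) = (x + 3)^3 = x^3 + 9*x^2 + 27*x + 27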